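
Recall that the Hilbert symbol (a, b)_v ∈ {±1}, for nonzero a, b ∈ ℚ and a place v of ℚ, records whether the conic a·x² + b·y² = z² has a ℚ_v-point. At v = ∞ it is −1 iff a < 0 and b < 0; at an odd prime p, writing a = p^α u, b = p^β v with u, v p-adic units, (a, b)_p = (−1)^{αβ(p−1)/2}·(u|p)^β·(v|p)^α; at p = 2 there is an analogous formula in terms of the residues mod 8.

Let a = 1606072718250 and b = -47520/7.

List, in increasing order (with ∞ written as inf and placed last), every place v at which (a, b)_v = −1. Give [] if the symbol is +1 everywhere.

[3, 5, 7, 11]

Mod squares: a ≡ 2730, b ≡ -2310. Check v ∈ {∞, 2, 3, 5, 7, 11, 13}.
v=∞: 2730 > 0 and -2310 < 0  ⇒  (a,b)_∞ = +1.
v=13: a=13^1·(≡5), b=13^0·(≡3) mod 13; (5|13)=-1, (3|13)=+1; (−1)^{1·0·6}·(-1)^0·(+1)^1 = +1.
v=7: a=7^5·(≡6), b=7^-1·(≡3) mod 7; (6|7)=-1, (3|7)=-1; (−1)^{5·-1·3}·(-1)^-1·(-1)^5 = -1.
v=11: a=11^2·(≡6), b=11^1·(≡2) mod 11; (6|11)=-1, (2|11)=-1; (−1)^{2·1·5}·(-1)^1·(-1)^2 = -1.
v=5: a=5^3·(≡1), b=5^1·(≡3) mod 5; (1|5)=+1, (3|5)=-1; (−1)^{3·1·2}·(+1)^1·(-1)^3 = -1.
v=2: v_2(a)=1, v_2(b)=5; units ≡ 5, 5 (mod 8); ε·ε+αω+βω = 0·0+1·1+5·1 ≡ 0  ⇒  (a,b)_2 = +1.
v=3: a=3^5·(≡1), b=3^3·(≡1) mod 3; (1|3)=+1, (1|3)=+1; (−1)^{5·3·1}·(+1)^3·(+1)^5 = -1.
|Ram(2730, -2310)| = 4, even; anisotropic at {3, 5, 7, 11}.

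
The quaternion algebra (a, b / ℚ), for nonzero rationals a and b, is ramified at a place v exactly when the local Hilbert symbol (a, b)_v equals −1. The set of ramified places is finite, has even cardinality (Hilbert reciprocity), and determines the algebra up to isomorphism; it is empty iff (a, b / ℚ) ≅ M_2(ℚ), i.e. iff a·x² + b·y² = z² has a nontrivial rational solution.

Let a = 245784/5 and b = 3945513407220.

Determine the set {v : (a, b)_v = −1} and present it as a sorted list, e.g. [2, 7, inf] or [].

[2, 19]

Mod squares: a ≡ 6270, b ≡ 1045. Check v ∈ {∞, 2, 3, 5, 7, 11, 19}.
v=19: a=19^1·(≡7), b=19^3·(≡6) mod 19; (7|19)=+1, (6|19)=+1; (−1)^{1·3·9}·(+1)^3·(+1)^1 = -1.
v=5: a=5^-1·(≡4), b=5^1·(≡4) mod 5; (4|5)=+1, (4|5)=+1; (−1)^{-1·1·2}·(+1)^1·(+1)^-1 = +1.
v=2: v_2(a)=3, v_2(b)=2; units ≡ 7, 5 (mod 8); ε·ε+αω+βω = 1·0+3·1+2·0 ≡ 1  ⇒  (a,b)_2 = -1.
v=11: a=11^1·(≡5), b=11^3·(≡6) mod 11; (5|11)=+1, (6|11)=-1; (−1)^{1·3·5}·(+1)^3·(-1)^1 = +1.
v=∞: 6270 > 0 and 1045 > 0  ⇒  (a,b)_∞ = +1.
v=7: a=7^2·(≡5), b=7^4·(≡2) mod 7; (5|7)=-1, (2|7)=+1; (−1)^{2·4·3}·(-1)^4·(+1)^2 = +1.
v=3: a=3^1·(≡2), b=3^2·(≡1) mod 3; (2|3)=-1, (1|3)=+1; (−1)^{1·2·1}·(-1)^2·(+1)^1 = +1.
|Ram(6270, 1045)| = 2, even; anisotropic at {2, 19}.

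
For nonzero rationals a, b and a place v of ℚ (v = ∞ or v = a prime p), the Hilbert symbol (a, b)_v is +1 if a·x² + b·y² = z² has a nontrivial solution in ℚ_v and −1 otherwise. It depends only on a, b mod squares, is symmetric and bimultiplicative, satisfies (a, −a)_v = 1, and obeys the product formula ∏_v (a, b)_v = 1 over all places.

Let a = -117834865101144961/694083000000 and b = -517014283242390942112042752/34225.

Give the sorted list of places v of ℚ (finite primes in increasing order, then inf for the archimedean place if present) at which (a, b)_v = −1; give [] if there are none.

Mod squares: a ≡ -4072329147, b ≡ -94047. Check v ∈ {∞, 2, 3, 5, 7, 11, 13, 19, 23, 29, 37, 43, 47, 53}.
v=37: a=37^-2·(≡9), b=37^-2·(≡34) mod 37; (9|37)=+1, (34|37)=+1; (−1)^{-2·-2·18}·(+1)^-2·(+1)^-2 = +1.
v=13: a=13^-2·(≡3), b=13^0·(≡2) mod 13; (3|13)=+1, (2|13)=-1; (−1)^{-2·0·6}·(+1)^0·(-1)^-2 = +1.
v=11: a=11^6·(≡5), b=11^2·(≡1) mod 11; (5|11)=+1, (1|11)=+1; (−1)^{6·2·5}·(+1)^2·(+1)^6 = +1.
v=3: a=3^-1·(≡2), b=3^5·(≡1) mod 3; (2|3)=-1, (1|3)=+1; (−1)^{-1·5·1}·(-1)^5·(+1)^-1 = +1.
v=53: a=53^1·(≡48), b=53^2·(≡52) mod 53; (48|53)=-1, (52|53)=+1; (−1)^{1·2·26}·(-1)^2·(+1)^1 = +1.
v=∞: -4072329147 < 0 and -94047 < 0  ⇒  (a,b)_∞ = -1.
v=23: a=23^1·(≡18), b=23^3·(≡5) mod 23; (18|23)=+1, (5|23)=-1; (−1)^{1·3·11}·(+1)^3·(-1)^1 = +1.
v=29: a=29^1·(≡24), b=29^1·(≡16) mod 29; (24|29)=+1, (16|29)=+1; (−1)^{1·1·14}·(+1)^1·(+1)^1 = +1.
v=19: a=19^1·(≡16), b=19^2·(≡3) mod 19; (16|19)=+1, (3|19)=-1; (−1)^{1·2·9}·(+1)^2·(-1)^1 = -1.
v=7: a=7^2·(≡2), b=7^0·(≡6) mod 7; (2|7)=+1, (6|7)=-1; (−1)^{2·0·3}·(+1)^0·(-1)^2 = +1.
v=43: a=43^1·(≡14), b=43^2·(≡3) mod 43; (14|43)=+1, (3|43)=-1; (−1)^{1·2·21}·(+1)^2·(-1)^1 = -1.
v=5: a=5^-6·(≡2), b=5^-2·(≡2) mod 5; (2|5)=-1, (2|5)=-1; (−1)^{-6·-2·2}·(-1)^-2·(-1)^-6 = +1.
v=2: v_2(a)=-6, v_2(b)=8; units ≡ 5, 1 (mod 8); ε·ε+αω+βω = 0·0+-6·0+8·1 ≡ 0  ⇒  (a,b)_2 = +1.
v=47: a=47^1·(≡22), b=47^3·(≡46) mod 47; (22|47)=-1, (46|47)=-1; (−1)^{1·3·23}·(-1)^3·(-1)^1 = -1.
|Ram(-4072329147, -94047)| = 4, even; anisotropic at {19, 43, 47, ∞}.

[19, 43, 47, inf]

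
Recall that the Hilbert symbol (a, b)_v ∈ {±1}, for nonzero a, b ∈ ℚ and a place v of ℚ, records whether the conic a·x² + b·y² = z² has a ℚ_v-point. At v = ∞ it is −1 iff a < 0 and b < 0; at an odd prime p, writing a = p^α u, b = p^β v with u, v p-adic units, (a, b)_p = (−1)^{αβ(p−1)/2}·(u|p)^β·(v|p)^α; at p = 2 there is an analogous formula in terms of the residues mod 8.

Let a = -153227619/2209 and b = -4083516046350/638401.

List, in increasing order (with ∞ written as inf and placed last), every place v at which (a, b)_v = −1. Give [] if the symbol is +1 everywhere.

Mod squares: a ≡ -1891699, b ≡ -1199614. Check v ∈ {∞, 2, 3, 5, 13, 17, 29, 37, 41, 43, 47}.
v=5: a=5^0·(≡4), b=5^2·(≡1) mod 5; (4|5)=+1, (1|5)=+1; (−1)^{0·2·2}·(+1)^2·(+1)^0 = +1.
v=47: a=47^-2·(≡42), b=47^-2·(≡6) mod 47; (42|47)=+1, (6|47)=+1; (−1)^{-2·-2·23}·(+1)^-2·(+1)^-2 = +1.
v=41: a=41^1·(≡30), b=41^2·(≡33) mod 41; (30|41)=-1, (33|41)=+1; (−1)^{1·2·20}·(-1)^2·(+1)^1 = +1.
v=37: a=37^1·(≡9), b=37^1·(≡3) mod 37; (9|37)=+1, (3|37)=+1; (−1)^{1·1·18}·(+1)^1·(+1)^1 = +1.
v=43: a=43^1·(≡12), b=43^1·(≡10) mod 43; (12|43)=-1, (10|43)=+1; (−1)^{1·1·21}·(-1)^1·(+1)^1 = +1.
v=13: a=13^0·(≡12), b=13^1·(≡10) mod 13; (12|13)=+1, (10|13)=+1; (−1)^{0·1·6}·(+1)^1·(+1)^0 = +1.
v=∞: -1891699 < 0 and -1199614 < 0  ⇒  (a,b)_∞ = -1.
v=2: v_2(a)=0, v_2(b)=1; units ≡ 5, 1 (mod 8); ε·ε+αω+βω = 0·0+0·0+1·1 ≡ 1  ⇒  (a,b)_2 = -1.
v=3: a=3^4·(≡2), b=3^4·(≡2) mod 3; (2|3)=-1, (2|3)=-1; (−1)^{4·4·1}·(-1)^4·(-1)^4 = +1.
v=17: a=17^0·(≡6), b=17^-2·(≡15) mod 17; (6|17)=-1, (15|17)=+1; (−1)^{0·-2·8}·(-1)^-2·(+1)^0 = +1.
v=29: a=29^1·(≡12), b=29^1·(≡12) mod 29; (12|29)=-1, (12|29)=-1; (−1)^{1·1·14}·(-1)^1·(-1)^1 = +1.
Ram(-1891699, -1199614) = {2, ∞}; no ℚ_2-point on the conic.

[2, inf]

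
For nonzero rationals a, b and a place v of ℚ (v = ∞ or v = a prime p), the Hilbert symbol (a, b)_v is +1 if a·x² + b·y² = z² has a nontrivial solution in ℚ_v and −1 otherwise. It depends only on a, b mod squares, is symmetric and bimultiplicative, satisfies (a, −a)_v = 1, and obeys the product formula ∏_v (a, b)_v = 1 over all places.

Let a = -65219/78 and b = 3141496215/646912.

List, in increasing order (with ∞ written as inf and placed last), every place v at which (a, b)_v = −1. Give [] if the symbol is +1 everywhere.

[3, 5, 7, 13]

Mod squares: a ≡ -858, b ≡ 6545. Check v ∈ {∞, 2, 3, 5, 7, 11, 13, 17, 19, 47}.
v=7: a=7^2·(≡6), b=7^-1·(≡2) mod 7; (6|7)=-1, (2|7)=+1; (−1)^{2·-1·3}·(-1)^-1·(+1)^2 = -1.
v=2: v_2(a)=-1, v_2(b)=-8; units ≡ 3, 1 (mod 8); ε·ε+αω+βω = 1·0+-1·0+-8·1 ≡ 0  ⇒  (a,b)_2 = +1.
v=13: a=13^-1·(≡9), b=13^2·(≡8) mod 13; (9|13)=+1, (8|13)=-1; (−1)^{-1·2·6}·(+1)^2·(-1)^-1 = -1.
v=5: a=5^0·(≡2), b=5^1·(≡4) mod 5; (2|5)=-1, (4|5)=+1; (−1)^{0·1·2}·(-1)^1·(+1)^0 = -1.
v=17: a=17^0·(≡1), b=17^1·(≡11) mod 17; (1|17)=+1, (11|17)=-1; (−1)^{0·1·8}·(+1)^1·(-1)^0 = +1.
v=3: a=3^-1·(≡2), b=3^2·(≡2) mod 3; (2|3)=-1, (2|3)=-1; (−1)^{-1·2·1}·(-1)^2·(-1)^-1 = -1.
v=47: a=47^0·(≡43), b=47^2·(≡14) mod 47; (43|47)=-1, (14|47)=+1; (−1)^{0·2·23}·(-1)^2·(+1)^0 = +1.
v=19: a=19^0·(≡4), b=19^-2·(≡16) mod 19; (4|19)=+1, (16|19)=+1; (−1)^{0·-2·9}·(+1)^-2·(+1)^0 = +1.
v=11: a=11^3·(≡6), b=11^1·(≡9) mod 11; (6|11)=-1, (9|11)=+1; (−1)^{3·1·5}·(-1)^1·(+1)^3 = +1.
v=∞: -858 < 0 and 6545 > 0  ⇒  (a,b)_∞ = +1.
|Ram(-858, 6545)| = 4, even; anisotropic at {3, 5, 7, 13}.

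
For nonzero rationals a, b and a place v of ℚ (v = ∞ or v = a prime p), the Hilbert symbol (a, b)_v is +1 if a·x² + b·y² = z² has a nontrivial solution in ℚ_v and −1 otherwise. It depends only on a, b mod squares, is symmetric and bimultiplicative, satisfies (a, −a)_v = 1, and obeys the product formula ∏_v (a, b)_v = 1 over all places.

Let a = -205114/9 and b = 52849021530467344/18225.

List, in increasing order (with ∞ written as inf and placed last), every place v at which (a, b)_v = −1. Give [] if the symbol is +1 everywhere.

(a, b) ≡ (-4186, 6409) mod (ℚ^×)²; places V = {2, 3, 5, 7, 13, 17, 23, 29, ∞}.
(a,b)_17: α=0, u≡16; β=1, v≡11 (mod 17); (16|17)=+1, (11|17)=-1; sign (−1)^0·+1^1·-1^0 = +1.
(a,b)_3: α=-2, u≡2; β=-6, v≡1 (mod 3); (2|3)=-1, (1|3)=+1; sign (−1)^0·-1^-6·+1^-2 = +1.
(a,b)_13: α=1, u≡12; β=3, v≡3 (mod 13); (12|13)=+1, (3|13)=+1; sign (−1)^0·+1^3·+1^1 = +1.
(a,b)_∞: sgn(-4186)=−, sgn(6409)=+, so +1.
(a,b)_5: α=0, u≡4; β=-2, v≡1 (mod 5); (4|5)=+1, (1|5)=+1; sign (−1)^0·+1^-2·+1^0 = +1.
(a,b)_23: α=1, u≡16; β=2, v≡7 (mod 23); (16|23)=+1, (7|23)=-1; sign (−1)^0·+1^2·-1^1 = -1.
(a,b)_2: α=1, β=4; u≡3, v≡1 (mod 8); ε(u)ε(v)=1·0, αω(v)=1·0, βω(u)=4·1; sum ≡ 0  ⇒  +1.
(a,b)_29: α=0, u≡10; β=1, v≡2 (mod 29); (10|29)=-1, (2|29)=-1; sign (−1)^0·-1^1·-1^0 = -1.
(a,b)_7: α=3, u≡2; β=8, v≡1 (mod 7); (2|7)=+1, (1|7)=+1; sign (−1)^0·+1^8·+1^3 = +1.
|Ram(-4186, 6409)| = 2, even; anisotropic at {23, 29}.

[23, 29]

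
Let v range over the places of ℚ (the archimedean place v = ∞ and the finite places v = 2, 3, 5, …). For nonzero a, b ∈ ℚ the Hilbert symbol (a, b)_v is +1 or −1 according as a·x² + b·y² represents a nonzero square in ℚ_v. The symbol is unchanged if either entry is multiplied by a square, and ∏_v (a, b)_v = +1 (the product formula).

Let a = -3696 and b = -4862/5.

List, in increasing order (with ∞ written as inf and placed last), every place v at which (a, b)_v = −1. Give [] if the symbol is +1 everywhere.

[3, 11, 17, inf]

Mod squares: a ≡ -231, b ≡ -24310. Check v ∈ {∞, 2, 3, 5, 7, 11, 13, 17}.
v=7: a=7^1·(≡4), b=7^0·(≡2) mod 7; (4|7)=+1, (2|7)=+1; (−1)^{1·0·3}·(+1)^0·(+1)^1 = +1.
v=3: a=3^1·(≡1), b=3^0·(≡2) mod 3; (1|3)=+1, (2|3)=-1; (−1)^{1·0·1}·(+1)^0·(-1)^1 = -1.
v=13: a=13^0·(≡9), b=13^1·(≡11) mod 13; (9|13)=+1, (11|13)=-1; (−1)^{0·1·6}·(+1)^1·(-1)^0 = +1.
v=∞: -231 < 0 and -24310 < 0  ⇒  (a,b)_∞ = -1.
v=11: a=11^1·(≡5), b=11^1·(≡4) mod 11; (5|11)=+1, (4|11)=+1; (−1)^{1·1·5}·(+1)^1·(+1)^1 = -1.
v=17: a=17^0·(≡10), b=17^1·(≡4) mod 17; (10|17)=-1, (4|17)=+1; (−1)^{0·1·8}·(-1)^1·(+1)^0 = -1.
v=5: a=5^0·(≡4), b=5^-1·(≡3) mod 5; (4|5)=+1, (3|5)=-1; (−1)^{0·-1·2}·(+1)^-1·(-1)^0 = +1.
v=2: v_2(a)=4, v_2(b)=1; units ≡ 1, 5 (mod 8); ε·ε+αω+βω = 0·0+4·1+1·0 ≡ 0  ⇒  (a,b)_2 = +1.
Ram(-231, -24310) = {3, 11, 17, ∞}; no ℚ_3-point on the conic.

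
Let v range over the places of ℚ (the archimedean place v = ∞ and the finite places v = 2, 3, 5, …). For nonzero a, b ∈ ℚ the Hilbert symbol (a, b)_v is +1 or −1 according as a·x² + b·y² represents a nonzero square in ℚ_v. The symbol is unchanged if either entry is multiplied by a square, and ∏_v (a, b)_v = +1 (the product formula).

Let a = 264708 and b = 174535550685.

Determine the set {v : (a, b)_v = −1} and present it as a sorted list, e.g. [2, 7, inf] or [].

[5, 43]

Mod squares: a ≡ 817, b ≡ 129485. Check v ∈ {∞, 2, 3, 5, 19, 29, 43, 47}.
v=43: a=43^1·(≡7), b=43^2·(≡19) mod 43; (7|43)=-1, (19|43)=-1; (−1)^{1·2·21}·(-1)^2·(-1)^1 = -1.
v=3: a=3^4·(≡1), b=3^6·(≡2) mod 3; (1|3)=+1, (2|3)=-1; (−1)^{4·6·1}·(+1)^6·(-1)^4 = +1.
v=29: a=29^0·(≡25), b=29^1·(≡28) mod 29; (25|29)=+1, (28|29)=+1; (−1)^{0·1·14}·(+1)^1·(+1)^0 = +1.
v=∞: 817 > 0 and 129485 > 0  ⇒  (a,b)_∞ = +1.
v=47: a=47^0·(≡4), b=47^1·(≡44) mod 47; (4|47)=+1, (44|47)=-1; (−1)^{0·1·23}·(+1)^1·(-1)^0 = +1.
v=19: a=19^1·(≡5), b=19^1·(≡14) mod 19; (5|19)=+1, (14|19)=-1; (−1)^{1·1·9}·(+1)^1·(-1)^1 = +1.
v=5: a=5^0·(≡3), b=5^1·(≡2) mod 5; (3|5)=-1, (2|5)=-1; (−1)^{0·1·2}·(-1)^1·(-1)^0 = -1.
v=2: v_2(a)=2, v_2(b)=0; units ≡ 1, 5 (mod 8); ε·ε+αω+βω = 0·0+2·1+0·0 ≡ 0  ⇒  (a,b)_2 = +1.
Ram(817, 129485) = {5, 43}; no ℚ_5-point on the conic.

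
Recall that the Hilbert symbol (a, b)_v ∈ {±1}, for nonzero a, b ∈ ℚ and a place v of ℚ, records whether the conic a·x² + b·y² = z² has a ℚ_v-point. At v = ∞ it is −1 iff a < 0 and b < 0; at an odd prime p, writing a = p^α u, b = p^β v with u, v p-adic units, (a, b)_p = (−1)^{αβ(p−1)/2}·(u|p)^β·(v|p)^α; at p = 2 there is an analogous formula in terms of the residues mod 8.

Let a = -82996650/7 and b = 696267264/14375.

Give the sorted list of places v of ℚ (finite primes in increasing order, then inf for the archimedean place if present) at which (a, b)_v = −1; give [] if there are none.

(a, b) ≡ (-3542, 1518) mod (ℚ^×)²; places V = {2, 3, 5, 7, 11, 23, 29, ∞}.
(a,b)_2: α=1, β=9; u≡5, v≡7 (mod 8); ε(u)ε(v)=0·1, αω(v)=1·0, βω(u)=9·1; sum ≡ 1  ⇒  -1.
(a,b)_23: α=1, u≡5; β=-1, v≡10 (mod 23); (5|23)=-1, (10|23)=-1; sign (−1)^1·-1^-1·-1^1 = -1.
(a,b)_11: α=1, u≡2; β=1, v≡6 (mod 11); (2|11)=-1, (6|11)=-1; sign (−1)^1·-1^1·-1^1 = -1.
(a,b)_29: α=0, u≡23; β=2, v≡18 (mod 29); (23|29)=+1, (18|29)=-1; sign (−1)^0·+1^2·-1^0 = +1.
(a,b)_5: α=2, u≡2; β=-4, v≡3 (mod 5); (2|5)=-1, (3|5)=-1; sign (−1)^0·-1^-4·-1^2 = +1.
(a,b)_∞: sgn(-3542)=−, sgn(1518)=+, so +1.
(a,b)_7: α=-1, u≡5; β=2, v≡3 (mod 7); (5|7)=-1, (3|7)=-1; sign (−1)^0·-1^2·-1^-1 = -1.
(a,b)_3: α=8, u≡1; β=1, v≡2 (mod 3); (1|3)=+1, (2|3)=-1; sign (−1)^0·+1^1·-1^8 = +1.
Ram(-3542, 1518) = {2, 7, 11, 23}; no ℚ_2-point on the conic.

[2, 7, 11, 23]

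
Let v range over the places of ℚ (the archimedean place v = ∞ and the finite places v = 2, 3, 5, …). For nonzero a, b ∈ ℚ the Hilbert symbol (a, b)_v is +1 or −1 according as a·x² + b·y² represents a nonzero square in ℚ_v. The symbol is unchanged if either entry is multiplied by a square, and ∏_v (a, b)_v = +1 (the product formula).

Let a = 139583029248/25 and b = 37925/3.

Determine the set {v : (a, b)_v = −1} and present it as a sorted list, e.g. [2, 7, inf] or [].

[2, 3, 37, 41]

Mod squares: a ≡ 59163, b ≡ 4551. Check v ∈ {∞, 2, 3, 5, 13, 37, 41}.
v=∞: 59163 > 0 and 4551 > 0  ⇒  (a,b)_∞ = +1.
v=3: a=3^3·(≡2), b=3^-1·(≡2) mod 3; (2|3)=-1, (2|3)=-1; (−1)^{3·-1·1}·(-1)^-1·(-1)^3 = -1.
v=13: a=13^1·(≡9), b=13^0·(≡10) mod 13; (9|13)=+1, (10|13)=+1; (−1)^{1·0·6}·(+1)^0·(+1)^1 = +1.
v=37: a=37^1·(≡6), b=37^1·(≡21) mod 37; (6|37)=-1, (21|37)=+1; (−1)^{1·1·18}·(-1)^1·(+1)^1 = -1.
v=5: a=5^-2·(≡3), b=5^2·(≡4) mod 5; (3|5)=-1, (4|5)=+1; (−1)^{-2·2·2}·(-1)^2·(+1)^-2 = +1.
v=2: v_2(a)=18, v_2(b)=0; units ≡ 3, 7 (mod 8); ε·ε+αω+βω = 1·1+18·0+0·1 ≡ 1  ⇒  (a,b)_2 = -1.
v=41: a=41^1·(≡4), b=41^1·(≡35) mod 41; (4|41)=+1, (35|41)=-1; (−1)^{1·1·20}·(+1)^1·(-1)^1 = -1.
Ram(59163, 4551) = {2, 3, 37, 41}; no ℚ_2-point on the conic.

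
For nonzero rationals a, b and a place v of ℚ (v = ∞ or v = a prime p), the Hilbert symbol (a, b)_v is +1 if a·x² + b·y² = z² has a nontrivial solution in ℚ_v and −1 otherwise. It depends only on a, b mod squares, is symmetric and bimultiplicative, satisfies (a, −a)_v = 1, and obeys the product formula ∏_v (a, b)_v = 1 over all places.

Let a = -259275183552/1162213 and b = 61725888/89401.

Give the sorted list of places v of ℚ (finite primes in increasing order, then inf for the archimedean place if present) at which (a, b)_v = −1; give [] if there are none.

[3, 7]

(a, b) ≡ (-91, 3) mod (ℚ^×)²; places V = {2, 3, 7, 11, 13, 23, ∞}.
(a,b)_23: α=-2, u≡1; β=-2, v≡18 (mod 23); (1|23)=+1, (18|23)=+1; sign (−1)^0·+1^-2·+1^-2 = +1.
(a,b)_2: α=6, β=6; u≡5, v≡3 (mod 8); ε(u)ε(v)=0·1, αω(v)=6·1, βω(u)=6·1; sum ≡ 0  ⇒  +1.
(a,b)_13: α=-3, u≡2; β=-2, v≡9 (mod 13); (2|13)=-1, (9|13)=+1; sign (−1)^0·-1^-2·+1^-3 = +1.
(a,b)_3: α=14, u≡2; β=9, v≡1 (mod 3); (2|3)=-1, (1|3)=+1; sign (−1)^0·-1^9·+1^14 = -1.
(a,b)_7: α=1, u≡1; β=2, v≡5 (mod 7); (1|7)=+1, (5|7)=-1; sign (−1)^0·+1^2·-1^1 = -1.
(a,b)_∞: sgn(-91)=−, sgn(3)=+, so +1.
(a,b)_11: α=2, u≡7; β=0, v≡1 (mod 11); (7|11)=-1, (1|11)=+1; sign (−1)^0·-1^0·+1^2 = +1.
Ram(-91, 3) = {3, 7}; no ℚ_3-point on the conic.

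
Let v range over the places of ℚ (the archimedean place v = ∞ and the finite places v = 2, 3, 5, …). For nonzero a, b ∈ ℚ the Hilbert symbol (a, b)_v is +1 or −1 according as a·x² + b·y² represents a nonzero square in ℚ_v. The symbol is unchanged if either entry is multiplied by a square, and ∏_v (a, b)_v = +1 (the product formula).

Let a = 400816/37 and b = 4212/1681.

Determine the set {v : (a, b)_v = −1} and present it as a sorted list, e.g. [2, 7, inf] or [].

[13, 37, 41, 47]

Mod squares: a ≡ 926887, b ≡ 13. Check v ∈ {∞, 2, 3, 13, 37, 41, 47}.
v=47: a=47^1·(≡12), b=47^0·(≡23) mod 47; (12|47)=+1, (23|47)=-1; (−1)^{1·0·23}·(+1)^0·(-1)^1 = -1.
v=2: v_2(a)=4, v_2(b)=2; units ≡ 7, 5 (mod 8); ε·ε+αω+βω = 1·0+4·1+2·0 ≡ 0  ⇒  (a,b)_2 = +1.
v=41: a=41^1·(≡16), b=41^-2·(≡30) mod 41; (16|41)=+1, (30|41)=-1; (−1)^{1·-2·20}·(+1)^-2·(-1)^1 = -1.
v=∞: 926887 > 0 and 13 > 0  ⇒  (a,b)_∞ = +1.
v=3: a=3^0·(≡1), b=3^4·(≡1) mod 3; (1|3)=+1, (1|3)=+1; (−1)^{0·4·1}·(+1)^4·(+1)^0 = +1.
v=37: a=37^-1·(≡32), b=37^0·(≡32) mod 37; (32|37)=-1, (32|37)=-1; (−1)^{-1·0·18}·(-1)^0·(-1)^-1 = -1.
v=13: a=13^1·(≡2), b=13^1·(≡3) mod 13; (2|13)=-1, (3|13)=+1; (−1)^{1·1·6}·(-1)^1·(+1)^1 = -1.
Ram(926887, 13) = {13, 37, 41, 47}; no ℚ_13-point on the conic.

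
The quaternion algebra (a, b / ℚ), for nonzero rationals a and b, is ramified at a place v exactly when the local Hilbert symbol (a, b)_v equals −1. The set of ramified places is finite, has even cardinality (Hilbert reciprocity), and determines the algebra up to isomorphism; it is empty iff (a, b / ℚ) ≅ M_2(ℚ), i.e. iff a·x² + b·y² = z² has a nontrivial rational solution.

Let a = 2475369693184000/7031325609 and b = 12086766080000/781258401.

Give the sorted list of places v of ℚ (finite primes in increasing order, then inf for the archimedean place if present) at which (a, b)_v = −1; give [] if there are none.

[5, 17]

Mod squares: a ≡ 85, b ≡ 17. Check v ∈ {∞, 2, 3, 5, 7, 11, 17, 31}.
v=7: a=7^-2·(≡1), b=7^-2·(≡5) mod 7; (1|7)=+1, (5|7)=-1; (−1)^{-2·-2·3}·(+1)^-2·(-1)^-2 = +1.
v=31: a=31^2·(≡15), b=31^2·(≡24) mod 31; (15|31)=-1, (24|31)=-1; (−1)^{2·2·15}·(-1)^2·(-1)^2 = +1.
v=3: a=3^-4·(≡1), b=3^-2·(≡2) mod 3; (1|3)=+1, (2|3)=-1; (−1)^{-4·-2·1}·(+1)^-2·(-1)^-4 = +1.
v=2: v_2(a)=22, v_2(b)=12; units ≡ 5, 1 (mod 8); ε·ε+αω+βω = 0·0+22·0+12·1 ≡ 0  ⇒  (a,b)_2 = +1.
v=5: a=5^3·(≡3), b=5^4·(≡3) mod 5; (3|5)=-1, (3|5)=-1; (−1)^{3·4·2}·(-1)^4·(-1)^3 = -1.
v=11: a=11^-6·(≡7), b=11^-6·(≡7) mod 11; (7|11)=-1, (7|11)=-1; (−1)^{-6·-6·5}·(-1)^-6·(-1)^-6 = +1.
v=∞: 85 > 0 and 17 > 0  ⇒  (a,b)_∞ = +1.
v=17: a=17^3·(≡3), b=17^3·(≡4) mod 17; (3|17)=-1, (4|17)=+1; (−1)^{3·3·8}·(-1)^3·(+1)^3 = -1.
Ram(85, 17) = {5, 17}; no ℚ_5-point on the conic.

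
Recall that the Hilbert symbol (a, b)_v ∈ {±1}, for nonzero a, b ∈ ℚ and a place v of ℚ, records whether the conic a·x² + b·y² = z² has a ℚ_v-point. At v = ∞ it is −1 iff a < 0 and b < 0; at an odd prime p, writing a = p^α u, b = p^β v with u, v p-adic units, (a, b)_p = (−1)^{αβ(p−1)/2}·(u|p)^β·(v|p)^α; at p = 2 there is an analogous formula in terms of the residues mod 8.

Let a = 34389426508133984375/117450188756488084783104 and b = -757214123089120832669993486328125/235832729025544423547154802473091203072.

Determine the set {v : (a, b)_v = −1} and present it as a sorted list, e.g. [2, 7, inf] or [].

[2, 23]

(a, b) ≡ (23, -874) mod (ℚ^×)²; places V = {2, 3, 5, 7, 11, 13, 19, 23, 31, 37, ∞}.
(a,b)_11: α=4, u≡3; β=6, v≡6 (mod 11); (3|11)=+1, (6|11)=-1; sign (−1)^0·+1^6·-1^4 = +1.
(a,b)_31: α=-2, u≡24; β=-4, v≡18 (mod 31); (24|31)=-1, (18|31)=+1; sign (−1)^0·-1^-4·+1^-2 = +1.
(a,b)_7: α=-2, u≡1; β=-4, v≡2 (mod 7); (1|7)=+1, (2|7)=+1; sign (−1)^0·+1^-4·+1^-2 = +1.
(a,b)_19: α=2, u≡1; β=3, v≡11 (mod 19); (1|19)=+1, (11|19)=+1; sign (−1)^0·+1^3·+1^2 = +1.
(a,b)_5: α=8, u≡2; β=10, v≡1 (mod 5); (2|5)=-1, (1|5)=+1; sign (−1)^0·-1^10·+1^8 = +1.
(a,b)_2: α=-22, β=-33; u≡7, v≡3 (mod 8); ε(u)ε(v)=1·1, αω(v)=-22·1, βω(u)=-33·0; sum ≡ 1  ⇒  -1.
(a,b)_23: α=3, u≡18; β=7, v≡16 (mod 23); (18|23)=+1, (16|23)=+1; sign (−1)^1·+1^7·+1^3 = -1.
(a,b)_3: α=-6, u≡2; β=-12, v≡2 (mod 3); (2|3)=-1, (2|3)=-1; sign (−1)^0·-1^-12·-1^-6 = +1.
(a,b)_∞: sgn(23)=+, sgn(-874)=−, so +1.
(a,b)_37: α=2, u≡19; β=4, v≡14 (mod 37); (19|37)=-1, (14|37)=-1; sign (−1)^0·-1^4·-1^2 = +1.
(a,b)_13: α=-8, u≡9; β=-12, v≡12 (mod 13); (9|13)=+1, (12|13)=+1; sign (−1)^0·+1^-12·+1^-8 = +1.
|Ram(23, -874)| = 2, even; anisotropic at {2, 23}.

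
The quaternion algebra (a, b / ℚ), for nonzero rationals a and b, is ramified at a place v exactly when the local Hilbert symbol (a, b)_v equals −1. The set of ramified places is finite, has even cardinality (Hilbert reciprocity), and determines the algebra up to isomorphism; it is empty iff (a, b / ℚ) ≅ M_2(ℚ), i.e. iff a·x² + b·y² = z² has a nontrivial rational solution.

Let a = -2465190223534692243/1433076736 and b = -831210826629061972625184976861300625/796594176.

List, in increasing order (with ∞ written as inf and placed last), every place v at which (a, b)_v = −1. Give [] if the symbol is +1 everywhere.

[31, 41, 47, inf]

Mod squares: a ≡ -42347, b ≡ -1015529. Check v ∈ {∞, 2, 3, 5, 7, 13, 17, 23, 29, 31, 41, 47, 53}.
v=23: a=23^2·(≡19), b=23^4·(≡1) mod 23; (19|23)=-1, (1|23)=+1; (−1)^{2·4·11}·(-1)^4·(+1)^2 = +1.
v=47: a=47^1·(≡39), b=47^3·(≡15) mod 47; (39|47)=-1, (15|47)=-1; (−1)^{1·3·23}·(-1)^3·(-1)^1 = -1.
v=7: a=7^-2·(≡6), b=7^-4·(≡3) mod 7; (6|7)=-1, (3|7)=-1; (−1)^{-2·-4·3}·(-1)^-4·(-1)^-2 = +1.
v=41: a=41^2·(≡35), b=41^5·(≡40) mod 41; (35|41)=-1, (40|41)=+1; (−1)^{2·5·20}·(-1)^5·(+1)^2 = -1.
v=13: a=13^-4·(≡11), b=13^0·(≡8) mod 13; (11|13)=-1, (8|13)=-1; (−1)^{-4·0·6}·(-1)^0·(-1)^-4 = +1.
v=29: a=29^2·(≡20), b=29^0·(≡4) mod 29; (20|29)=+1, (4|29)=+1; (−1)^{2·0·14}·(+1)^0·(+1)^2 = +1.
v=5: a=5^0·(≡2), b=5^4·(≡4) mod 5; (2|5)=-1, (4|5)=+1; (−1)^{0·4·2}·(-1)^4·(+1)^0 = +1.
v=3: a=3^4·(≡1), b=3^-4·(≡1) mod 3; (1|3)=+1, (1|3)=+1; (−1)^{4·-4·1}·(+1)^-4·(+1)^4 = +1.
v=2: v_2(a)=-10, v_2(b)=-12; units ≡ 5, 7 (mod 8); ε·ε+αω+βω = 0·1+-10·0+-12·1 ≡ 0  ⇒  (a,b)_2 = +1.
v=53: a=53^1·(≡49), b=53^2·(≡11) mod 53; (49|53)=+1, (11|53)=+1; (−1)^{1·2·26}·(+1)^2·(+1)^1 = +1.
v=31: a=31^2·(≡12), b=31^5·(≡9) mod 31; (12|31)=-1, (9|31)=+1; (−1)^{2·5·15}·(-1)^5·(+1)^2 = -1.
v=∞: -42347 < 0 and -1015529 < 0  ⇒  (a,b)_∞ = -1.
v=17: a=17^1·(≡4), b=17^3·(≡4) mod 17; (4|17)=+1, (4|17)=+1; (−1)^{1·3·8}·(+1)^3·(+1)^1 = +1.
Ram(-42347, -1015529) = {31, 41, 47, ∞}; no ℚ_31-point on the conic.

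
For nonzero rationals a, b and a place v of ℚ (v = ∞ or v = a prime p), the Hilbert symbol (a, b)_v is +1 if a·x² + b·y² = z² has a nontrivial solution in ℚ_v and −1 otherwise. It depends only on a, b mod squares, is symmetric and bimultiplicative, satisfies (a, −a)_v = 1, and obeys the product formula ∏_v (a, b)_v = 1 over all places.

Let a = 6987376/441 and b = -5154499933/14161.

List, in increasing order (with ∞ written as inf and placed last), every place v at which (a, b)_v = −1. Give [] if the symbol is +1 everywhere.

[2, 11, 29, 37]

(a, b) ≡ (319, -37) mod (ℚ^×)²; places V = {2, 3, 7, 11, 17, 29, 37, ∞}.
(a,b)_∞: sgn(319)=+, sgn(-37)=−, so +1.
(a,b)_3: α=-2, u≡1; β=0, v≡2 (mod 3); (1|3)=+1, (2|3)=-1; sign (−1)^0·+1^0·-1^-2 = +1.
(a,b)_11: α=1, u≡10; β=2, v≡8 (mod 11); (10|11)=-1, (8|11)=-1; sign (−1)^0·-1^2·-1^1 = -1.
(a,b)_29: α=1, u≡2; β=2, v≡12 (mod 29); (2|29)=-1, (12|29)=-1; sign (−1)^0·-1^2·-1^1 = -1.
(a,b)_17: α=0, u≡15; β=-2, v≡12 (mod 17); (15|17)=+1, (12|17)=-1; sign (−1)^0·+1^-2·-1^0 = +1.
(a,b)_7: α=-2, u≡2; β=-2, v≡6 (mod 7); (2|7)=+1, (6|7)=-1; sign (−1)^0·+1^-2·-1^-2 = +1.
(a,b)_2: α=4, β=0; u≡7, v≡3 (mod 8); ε(u)ε(v)=1·1, αω(v)=4·1, βω(u)=0·0; sum ≡ 1  ⇒  -1.
(a,b)_37: α=2, u≡13; β=3, v≡27 (mod 37); (13|37)=-1, (27|37)=+1; sign (−1)^0·-1^3·+1^2 = -1.
|Ram(319, -37)| = 4, even; anisotropic at {2, 11, 29, 37}.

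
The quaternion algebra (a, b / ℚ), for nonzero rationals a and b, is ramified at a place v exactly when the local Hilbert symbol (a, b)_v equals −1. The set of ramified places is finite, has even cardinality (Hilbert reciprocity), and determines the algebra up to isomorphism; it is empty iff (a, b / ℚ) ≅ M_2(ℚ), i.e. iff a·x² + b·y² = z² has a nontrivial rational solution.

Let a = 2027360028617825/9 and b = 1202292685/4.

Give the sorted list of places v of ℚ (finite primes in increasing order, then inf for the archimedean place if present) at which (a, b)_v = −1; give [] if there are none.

[5, 23]

Mod squares: a ≡ 713, b ≡ 2365. Check v ∈ {∞, 2, 3, 5, 11, 23, 31, 43}.
v=2: v_2(a)=0, v_2(b)=-2; units ≡ 1, 5 (mod 8); ε·ε+αω+βω = 0·0+0·1+-2·0 ≡ 0  ⇒  (a,b)_2 = +1.
v=43: a=43^2·(≡41), b=43^1·(≡26) mod 43; (41|43)=+1, (26|43)=-1; (−1)^{2·1·21}·(+1)^1·(-1)^2 = +1.
v=∞: 713 > 0 and 2365 > 0  ⇒  (a,b)_∞ = +1.
v=3: a=3^-2·(≡2), b=3^0·(≡1) mod 3; (2|3)=-1, (1|3)=+1; (−1)^{-2·0·1}·(-1)^0·(+1)^-2 = +1.
v=5: a=5^2·(≡2), b=5^1·(≡3) mod 5; (2|5)=-1, (3|5)=-1; (−1)^{2·1·2}·(-1)^1·(-1)^2 = -1.
v=11: a=11^2·(≡1), b=11^1·(≡6) mod 11; (1|11)=+1, (6|11)=-1; (−1)^{2·1·5}·(+1)^1·(-1)^2 = +1.
v=31: a=31^3·(≡11), b=31^2·(≡20) mod 31; (11|31)=-1, (20|31)=+1; (−1)^{3·2·15}·(-1)^2·(+1)^3 = +1.
v=23: a=23^3·(≡3), b=23^2·(≡5) mod 23; (3|23)=+1, (5|23)=-1; (−1)^{3·2·11}·(+1)^2·(-1)^3 = -1.
Ram(713, 2365) = {5, 23}; no ℚ_5-point on the conic.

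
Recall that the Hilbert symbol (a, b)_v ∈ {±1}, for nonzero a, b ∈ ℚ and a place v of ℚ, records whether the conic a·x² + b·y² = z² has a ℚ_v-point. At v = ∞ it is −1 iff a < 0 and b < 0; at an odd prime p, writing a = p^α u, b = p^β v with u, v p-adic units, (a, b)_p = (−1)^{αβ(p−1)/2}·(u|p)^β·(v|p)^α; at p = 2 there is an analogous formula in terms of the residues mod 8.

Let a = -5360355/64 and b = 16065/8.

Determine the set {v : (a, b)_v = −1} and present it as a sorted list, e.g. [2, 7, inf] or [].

Mod squares: a ≡ -12155, b ≡ 3570. Check v ∈ {∞, 2, 3, 5, 7, 11, 13, 17}.
v=2: v_2(a)=-6, v_2(b)=-3; units ≡ 5, 1 (mod 8); ε·ε+αω+βω = 0·0+-6·0+-3·1 ≡ 1  ⇒  (a,b)_2 = -1.
v=13: a=13^1·(≡1), b=13^0·(≡11) mod 13; (1|13)=+1, (11|13)=-1; (−1)^{1·0·6}·(+1)^0·(-1)^1 = -1.
v=3: a=3^2·(≡1), b=3^3·(≡2) mod 3; (1|3)=+1, (2|3)=-1; (−1)^{2·3·1}·(+1)^3·(-1)^2 = +1.
v=∞: -12155 < 0 and 3570 > 0  ⇒  (a,b)_∞ = +1.
v=5: a=5^1·(≡1), b=5^1·(≡1) mod 5; (1|5)=+1, (1|5)=+1; (−1)^{1·1·2}·(+1)^1·(+1)^1 = +1.
v=11: a=11^1·(≡8), b=11^0·(≡2) mod 11; (8|11)=-1, (2|11)=-1; (−1)^{1·0·5}·(-1)^0·(-1)^1 = -1.
v=17: a=17^1·(≡4), b=17^1·(≡14) mod 17; (4|17)=+1, (14|17)=-1; (−1)^{1·1·8}·(+1)^1·(-1)^1 = -1.
v=7: a=7^2·(≡1), b=7^1·(≡6) mod 7; (1|7)=+1, (6|7)=-1; (−1)^{2·1·3}·(+1)^1·(-1)^2 = +1.
(-12155, 3570 / ℚ) ramifies at {2, 11, 13, 17}: a division algebra.

[2, 11, 13, 17]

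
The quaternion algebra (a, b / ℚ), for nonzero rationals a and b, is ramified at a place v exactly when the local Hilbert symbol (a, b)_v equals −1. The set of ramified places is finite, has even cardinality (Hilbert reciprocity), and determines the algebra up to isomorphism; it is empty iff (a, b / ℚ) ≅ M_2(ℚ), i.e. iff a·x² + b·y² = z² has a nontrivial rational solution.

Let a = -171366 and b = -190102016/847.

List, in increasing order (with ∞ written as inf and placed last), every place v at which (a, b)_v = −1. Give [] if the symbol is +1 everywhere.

(a, b) ≡ (-6, -182) mod (ℚ^×)²; places V = {2, 3, 7, 11, 13, ∞}.
(a,b)_7: α=0, u≡1; β=-1, v≡4 (mod 7); (1|7)=+1, (4|7)=+1; sign (−1)^0·+1^-1·+1^0 = +1.
(a,b)_11: α=0, u≡3; β=-2, v≡4 (mod 11); (3|11)=+1, (4|11)=+1; sign (−1)^0·+1^-2·+1^0 = +1.
(a,b)_3: α=1, u≡1; β=0, v≡1 (mod 3); (1|3)=+1, (1|3)=+1; sign (−1)^0·+1^0·+1^1 = +1.
(a,b)_13: α=4, u≡7; β=5, v≡4 (mod 13); (7|13)=-1, (4|13)=+1; sign (−1)^0·-1^5·+1^4 = -1.
(a,b)_2: α=1, β=9; u≡5, v≡5 (mod 8); ε(u)ε(v)=0·0, αω(v)=1·1, βω(u)=9·1; sum ≡ 0  ⇒  +1.
(a,b)_∞: sgn(-6)=−, sgn(-182)=−, so -1.
(-6, -182 / ℚ) ramifies at {13, ∞}: a division algebra.

[13, inf]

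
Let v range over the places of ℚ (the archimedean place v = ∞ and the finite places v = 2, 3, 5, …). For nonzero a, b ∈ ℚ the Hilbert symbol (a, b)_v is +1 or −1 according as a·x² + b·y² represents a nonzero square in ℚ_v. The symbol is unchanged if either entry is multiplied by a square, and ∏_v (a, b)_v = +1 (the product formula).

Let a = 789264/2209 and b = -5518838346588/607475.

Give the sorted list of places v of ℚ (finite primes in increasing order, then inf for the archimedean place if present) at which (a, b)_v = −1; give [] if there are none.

[7, 29]

(a, b) ≡ (609, -77) mod (ℚ^×)²; places V = {2, 3, 5, 7, 11, 29, 47, ∞}.
(a,b)_11: α=0, u≡4; β=-1, v≡1 (mod 11); (4|11)=+1, (1|11)=+1; sign (−1)^0·+1^-1·+1^0 = +1.
(a,b)_∞: sgn(609)=+, sgn(-77)=−, so +1.
(a,b)_47: α=-2, u≡40; β=-2, v≡4 (mod 47); (40|47)=-1, (4|47)=+1; sign (−1)^0·-1^-2·+1^-2 = +1.
(a,b)_2: α=4, β=2; u≡1, v≡3 (mod 8); ε(u)ε(v)=0·1, αω(v)=4·1, βω(u)=2·0; sum ≡ 0  ⇒  +1.
(a,b)_5: α=0, u≡1; β=-2, v≡3 (mod 5); (1|5)=+1, (3|5)=-1; sign (−1)^0·+1^-2·-1^0 = +1.
(a,b)_3: α=5, u≡2; β=14, v≡1 (mod 3); (2|3)=-1, (1|3)=+1; sign (−1)^0·-1^14·+1^5 = +1.
(a,b)_29: α=1, u≡26; β=2, v≡8 (mod 29); (26|29)=-1, (8|29)=-1; sign (−1)^0·-1^2·-1^1 = -1.
(a,b)_7: α=1, u≡6; β=3, v≡6 (mod 7); (6|7)=-1, (6|7)=-1; sign (−1)^1·-1^3·-1^1 = -1.
|Ram(609, -77)| = 2, even; anisotropic at {7, 29}.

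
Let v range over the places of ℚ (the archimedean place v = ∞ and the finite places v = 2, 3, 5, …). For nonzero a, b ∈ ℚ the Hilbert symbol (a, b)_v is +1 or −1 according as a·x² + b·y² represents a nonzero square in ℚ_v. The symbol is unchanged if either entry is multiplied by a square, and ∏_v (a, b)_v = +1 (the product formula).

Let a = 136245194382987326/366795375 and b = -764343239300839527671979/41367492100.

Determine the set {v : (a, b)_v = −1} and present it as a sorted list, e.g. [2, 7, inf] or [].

[2, 13, 19, 29]

(a, b) ≡ (7410, -899) mod (ℚ^×)²; places V = {2, 3, 5, 7, 11, 13, 19, 23, 29, 31, 37, 43, ∞}.
(a,b)_2: α=1, β=-2; u≡1, v≡5 (mod 8); ε(u)ε(v)=0·0, αω(v)=1·1, βω(u)=-2·0; sum ≡ 1  ⇒  -1.
(a,b)_23: α=-2, u≡13; β=0, v≡5 (mod 23); (13|23)=+1, (5|23)=-1; sign (−1)^0·+1^0·-1^-2 = +1.
(a,b)_∞: sgn(7410)=+, sgn(-899)=−, so +1.
(a,b)_3: α=-1, u≡1; β=2, v≡1 (mod 3); (1|3)=+1, (1|3)=+1; sign (−1)^0·+1^2·+1^-1 = +1.
(a,b)_7: α=4, u≡4; β=2, v≡1 (mod 7); (4|7)=+1, (1|7)=+1; sign (−1)^0·+1^2·+1^4 = +1.
(a,b)_37: α=0, u≡26; β=2, v≡1 (mod 37); (26|37)=+1, (1|37)=+1; sign (−1)^0·+1^2·+1^0 = +1.
(a,b)_13: α=3, u≡6; β=6, v≡5 (mod 13); (6|13)=-1, (5|13)=-1; sign (−1)^0·-1^6·-1^3 = -1.
(a,b)_29: α=4, u≡3; β=3, v≡12 (mod 29); (3|29)=-1, (12|29)=-1; sign (−1)^0·-1^3·-1^4 = -1.
(a,b)_31: α=2, u≡18; β=3, v≡10 (mod 31); (18|31)=+1, (10|31)=+1; sign (−1)^0·+1^3·+1^2 = +1.
(a,b)_11: α=0, u≡10; β=-2, v≡1 (mod 11); (10|11)=-1, (1|11)=+1; sign (−1)^0·-1^-2·+1^0 = +1.
(a,b)_43: α=-2, u≡6; β=-4, v≡14 (mod 43); (6|43)=+1, (14|43)=+1; sign (−1)^0·+1^-4·+1^-2 = +1.
(a,b)_5: α=-3, u≡2; β=-2, v≡4 (mod 5); (2|5)=-1, (4|5)=+1; sign (−1)^0·-1^-2·+1^-3 = +1.
(a,b)_19: α=1, u≡13; β=2, v≡12 (mod 19); (13|19)=-1, (12|19)=-1; sign (−1)^0·-1^2·-1^1 = -1.
Ram(7410, -899) = {2, 13, 19, 29}; no ℚ_2-point on the conic.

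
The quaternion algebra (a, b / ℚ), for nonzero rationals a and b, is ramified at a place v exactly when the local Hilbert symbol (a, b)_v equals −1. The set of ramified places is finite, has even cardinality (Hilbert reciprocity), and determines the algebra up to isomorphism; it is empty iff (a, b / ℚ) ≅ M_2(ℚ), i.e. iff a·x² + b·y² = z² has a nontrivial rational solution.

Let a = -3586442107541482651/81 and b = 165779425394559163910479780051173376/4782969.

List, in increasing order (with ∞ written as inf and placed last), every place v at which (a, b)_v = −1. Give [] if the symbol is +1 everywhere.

(a, b) ≡ (-2219371, 1271209) mod (ℚ^×)²; places V = {2, 3, 7, 11, 17, 19, 37, 41, 43, 47, ∞}.
(a,b)_7: α=1, u≡5; β=2, v≡1 (mod 7); (5|7)=-1, (1|7)=+1; sign (−1)^0·-1^2·+1^1 = +1.
(a,b)_19: α=1, u≡15; β=2, v≡13 (mod 19); (15|19)=-1, (13|19)=-1; sign (−1)^0·-1^2·-1^1 = -1.
(a,b)_17: α=2, u≡2; β=3, v≡10 (mod 17); (2|17)=+1, (10|17)=-1; sign (−1)^0·+1^3·-1^2 = +1.
(a,b)_41: α=1, u≡12; β=2, v≡23 (mod 41); (12|41)=-1, (23|41)=+1; sign (−1)^0·-1^2·+1^1 = +1.
(a,b)_47: α=2, u≡37; β=3, v≡11 (mod 47); (37|47)=+1, (11|47)=-1; sign (−1)^0·+1^3·-1^2 = +1.
(a,b)_11: α=1, u≡9; β=2, v≡5 (mod 11); (9|11)=+1, (5|11)=+1; sign (−1)^0·+1^2·+1^1 = +1.
(a,b)_3: α=-4, u≡2; β=-14, v≡1 (mod 3); (2|3)=-1, (1|3)=+1; sign (−1)^0·-1^-14·+1^-4 = +1.
(a,b)_2: α=0, β=14; u≡5, v≡1 (mod 8); ε(u)ε(v)=0·0, αω(v)=0·0, βω(u)=14·1; sum ≡ 0  ⇒  +1.
(a,b)_43: α=2, u≡35; β=3, v≡22 (mod 43); (35|43)=+1, (22|43)=-1; sign (−1)^0·+1^3·-1^2 = +1.
(a,b)_∞: sgn(-2219371)=−, sgn(1271209)=+, so +1.
(a,b)_37: α=3, u≡29; β=5, v≡21 (mod 37); (29|37)=-1, (21|37)=+1; sign (−1)^0·-1^5·+1^3 = -1.
|Ram(-2219371, 1271209)| = 2, even; anisotropic at {19, 37}.

[19, 37]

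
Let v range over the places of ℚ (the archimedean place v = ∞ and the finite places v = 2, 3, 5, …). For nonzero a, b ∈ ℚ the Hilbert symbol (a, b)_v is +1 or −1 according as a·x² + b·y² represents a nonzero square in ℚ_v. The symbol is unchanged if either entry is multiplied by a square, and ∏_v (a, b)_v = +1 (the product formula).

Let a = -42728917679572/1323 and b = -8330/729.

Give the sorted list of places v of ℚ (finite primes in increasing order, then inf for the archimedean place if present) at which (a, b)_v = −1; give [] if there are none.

(a, b) ≡ (-109839, -170) mod (ℚ^×)²; places V = {2, 3, 5, 7, 17, 19, 29, 31, 41, 47, ∞}.
(a,b)_31: α=2, u≡2; β=0, v≡18 (mod 31); (2|31)=+1, (18|31)=+1; sign (−1)^0·+1^0·+1^2 = +1.
(a,b)_47: α=1, u≡46; β=0, v≡25 (mod 47); (46|47)=-1, (25|47)=+1; sign (−1)^0·-1^0·+1^1 = +1.
(a,b)_7: α=-2, u≡5; β=2, v≡5 (mod 7); (5|7)=-1, (5|7)=-1; sign (−1)^0·-1^2·-1^-2 = +1.
(a,b)_41: α=1, u≡29; β=0, v≡19 (mod 41); (29|41)=-1, (19|41)=-1; sign (−1)^0·-1^0·-1^1 = -1.
(a,b)_19: α=3, u≡18; β=0, v≡7 (mod 19); (18|19)=-1, (7|19)=+1; sign (−1)^0·-1^0·+1^3 = +1.
(a,b)_3: α=-3, u≡2; β=-6, v≡1 (mod 3); (2|3)=-1, (1|3)=+1; sign (−1)^0·-1^-6·+1^-3 = +1.
(a,b)_2: α=2, β=1; u≡1, v≡3 (mod 8); ε(u)ε(v)=0·1, αω(v)=2·1, βω(u)=1·0; sum ≡ 0  ⇒  +1.
(a,b)_∞: sgn(-109839)=−, sgn(-170)=−, so -1.
(a,b)_5: α=0, u≡1; β=1, v≡1 (mod 5); (1|5)=+1, (1|5)=+1; sign (−1)^0·+1^1·+1^0 = +1.
(a,b)_17: α=0, u≡1; β=1, v≡7 (mod 17); (1|17)=+1, (7|17)=-1; sign (−1)^0·+1^1·-1^0 = +1.
(a,b)_29: α=2, u≡20; β=0, v≡20 (mod 29); (20|29)=+1, (20|29)=+1; sign (−1)^0·+1^0·+1^2 = +1.
Ram(-109839, -170) = {41, ∞}; no ℚ_41-point on the conic.

[41, inf]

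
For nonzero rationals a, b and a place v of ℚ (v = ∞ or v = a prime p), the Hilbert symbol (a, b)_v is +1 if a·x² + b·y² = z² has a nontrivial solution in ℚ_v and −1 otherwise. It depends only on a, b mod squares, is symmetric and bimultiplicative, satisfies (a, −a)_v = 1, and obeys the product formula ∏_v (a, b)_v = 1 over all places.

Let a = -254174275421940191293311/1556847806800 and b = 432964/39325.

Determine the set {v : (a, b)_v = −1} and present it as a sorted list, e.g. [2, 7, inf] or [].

(a, b) ≡ (-17043, 13) mod (ℚ^×)²; places V = {2, 3, 5, 7, 11, 13, 17, 19, 23, 47, ∞}.
(a,b)_13: α=-3, u≡5; β=-1, v≡10 (mod 13); (5|13)=-1, (10|13)=+1; sign (−1)^0·-1^-1·+1^-3 = -1.
(a,b)_3: α=1, u≡1; β=0, v≡1 (mod 3); (1|3)=+1, (1|3)=+1; sign (−1)^0·+1^0·+1^1 = +1.
(a,b)_5: α=-2, u≡2; β=-2, v≡3 (mod 5); (2|5)=-1, (3|5)=-1; sign (−1)^0·-1^-2·-1^-2 = +1.
(a,b)_7: α=6, u≡2; β=2, v≡5 (mod 7); (2|7)=+1, (5|7)=-1; sign (−1)^0·+1^2·-1^6 = +1.
(a,b)_11: α=-6, u≡6; β=-2, v≡8 (mod 11); (6|11)=-1, (8|11)=-1; sign (−1)^0·-1^-2·-1^-6 = +1.
(a,b)_47: α=6, u≡9; β=2, v≡33 (mod 47); (9|47)=+1, (33|47)=-1; sign (−1)^0·+1^2·-1^6 = +1.
(a,b)_2: α=-4, β=2; u≡5, v≡5 (mod 8); ε(u)ε(v)=0·0, αω(v)=-4·1, βω(u)=2·1; sum ≡ 0  ⇒  +1.
(a,b)_17: α=2, u≡15; β=0, v≡2 (mod 17); (15|17)=+1, (2|17)=+1; sign (−1)^0·+1^0·+1^2 = +1.
(a,b)_19: α=1, u≡18; β=0, v≡13 (mod 19); (18|19)=-1, (13|19)=-1; sign (−1)^0·-1^0·-1^1 = -1.
(a,b)_23: α=3, u≡12; β=0, v≡16 (mod 23); (12|23)=+1, (16|23)=+1; sign (−1)^0·+1^0·+1^3 = +1.
(a,b)_∞: sgn(-17043)=−, sgn(13)=+, so +1.
|Ram(-17043, 13)| = 2, even; anisotropic at {13, 19}.

[13, 19]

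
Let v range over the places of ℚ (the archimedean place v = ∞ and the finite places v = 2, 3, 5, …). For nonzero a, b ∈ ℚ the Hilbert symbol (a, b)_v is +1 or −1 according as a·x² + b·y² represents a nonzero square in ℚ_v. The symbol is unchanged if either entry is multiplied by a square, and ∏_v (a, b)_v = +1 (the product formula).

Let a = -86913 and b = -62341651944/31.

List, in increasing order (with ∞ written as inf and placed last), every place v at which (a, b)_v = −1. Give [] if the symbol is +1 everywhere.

[13, 19, 31, inf]

(a, b) ≡ (-1073, -49295766) mod (ℚ^×)²; places V = {2, 3, 11, 13, 19, 29, 31, 37, ∞}.
(a,b)_11: α=0, u≡9; β=2, v≡10 (mod 11); (9|11)=+1, (10|11)=-1; sign (−1)^0·+1^2·-1^0 = +1.
(a,b)_∞: sgn(-1073)=−, sgn(-49295766)=−, so -1.
(a,b)_37: α=1, u≡19; β=1, v≡18 (mod 37); (19|37)=-1, (18|37)=-1; sign (−1)^0·-1^1·-1^1 = +1.
(a,b)_31: α=0, u≡11; β=-1, v≡17 (mod 31); (11|31)=-1, (17|31)=-1; sign (−1)^0·-1^-1·-1^0 = -1.
(a,b)_13: α=0, u≡5; β=1, v≡4 (mod 13); (5|13)=-1, (4|13)=+1; sign (−1)^0·-1^1·+1^0 = -1.
(a,b)_29: α=1, u≡19; β=1, v≡19 (mod 29); (19|29)=-1, (19|29)=-1; sign (−1)^0·-1^1·-1^1 = +1.
(a,b)_19: α=0, u≡12; β=1, v≡18 (mod 19); (12|19)=-1, (18|19)=-1; sign (−1)^0·-1^1·-1^0 = -1.
(a,b)_2: α=0, β=3; u≡7, v≡5 (mod 8); ε(u)ε(v)=1·0, αω(v)=0·1, βω(u)=3·0; sum ≡ 0  ⇒  +1.
(a,b)_3: α=4, u≡1; β=5, v≡2 (mod 3); (1|3)=+1, (2|3)=-1; sign (−1)^0·+1^5·-1^4 = +1.
(-1073, -49295766 / ℚ) ramifies at {13, 19, 31, ∞}: a division algebra.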